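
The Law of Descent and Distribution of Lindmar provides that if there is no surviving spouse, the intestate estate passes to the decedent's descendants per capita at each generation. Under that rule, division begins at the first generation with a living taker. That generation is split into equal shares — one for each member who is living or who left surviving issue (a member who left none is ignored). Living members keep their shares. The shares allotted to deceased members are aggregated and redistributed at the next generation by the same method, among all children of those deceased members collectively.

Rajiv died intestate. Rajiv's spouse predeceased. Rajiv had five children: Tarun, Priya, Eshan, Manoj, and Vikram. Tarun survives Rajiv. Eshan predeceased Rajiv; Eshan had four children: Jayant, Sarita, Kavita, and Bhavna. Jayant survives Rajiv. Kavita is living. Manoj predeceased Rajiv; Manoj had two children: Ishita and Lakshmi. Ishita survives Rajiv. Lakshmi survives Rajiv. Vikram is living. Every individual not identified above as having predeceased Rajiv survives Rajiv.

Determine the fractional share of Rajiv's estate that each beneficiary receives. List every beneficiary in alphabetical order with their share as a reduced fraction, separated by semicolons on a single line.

Bhavna 1/15; Ishita 1/15; Jayant 1/15; Kavita 1/15; Lakshmi 1/15; Priya 1/5; Sarita 1/15; Tarun 1/5; Vikram 1/5

There is no surviving spouse, so the entire estate passes to Rajiv's descendants per capita at each generation.
At generation 1 (Tarun, Priya, Eshan, Manoj, Vikram) there are 5 shares of (1)/5 = 1/5 each.
Living: Tarun, Priya, and Vikram — each takes 1/5.
Deceased: Eshan and Manoj. Their combined 2/5 is pooled and carried to generation 2.
At generation 2 (Jayant, Sarita, Kavita, Bhavna, Ishita, Lakshmi) there are 6 shares of (2/5)/6 = 1/15 each.
Living: Jayant, Sarita, Kavita, Bhavna, Ishita, and Lakshmi — each takes 1/15.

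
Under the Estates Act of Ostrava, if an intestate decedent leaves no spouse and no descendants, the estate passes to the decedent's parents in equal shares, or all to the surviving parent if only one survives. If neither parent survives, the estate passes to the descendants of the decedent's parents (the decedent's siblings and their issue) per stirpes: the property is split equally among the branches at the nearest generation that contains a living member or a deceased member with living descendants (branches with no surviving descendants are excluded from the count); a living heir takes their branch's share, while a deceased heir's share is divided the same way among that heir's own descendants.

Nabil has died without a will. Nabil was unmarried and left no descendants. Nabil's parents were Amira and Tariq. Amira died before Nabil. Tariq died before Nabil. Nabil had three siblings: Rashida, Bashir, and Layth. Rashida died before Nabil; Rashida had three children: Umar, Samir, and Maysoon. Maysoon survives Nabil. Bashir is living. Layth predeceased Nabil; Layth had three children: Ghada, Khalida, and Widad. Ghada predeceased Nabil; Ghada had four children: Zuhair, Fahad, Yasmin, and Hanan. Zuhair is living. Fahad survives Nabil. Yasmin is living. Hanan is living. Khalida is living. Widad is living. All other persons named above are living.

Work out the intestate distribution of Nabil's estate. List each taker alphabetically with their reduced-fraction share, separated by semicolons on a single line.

Bashir 1/3; Fahad 1/36; Hanan 1/36; Khalida 1/9; Maysoon 1/9; Samir 1/9; Umar 1/9; Widad 1/9; Yasmin 1/36; Zuhair 1/36

Neither parent survives and there are no descendants, so the estate passes to Nabil's siblings and their issue per stirpes.
The estate is divided into 3 equal shares of 1/3 among Rashida, Bashir, Layth.
Rashida predeceased; the 1/3 allotted to Rashida's branch passes to Rashida's issue by representation.
The 1/3 is divided into 3 equal shares of 1/9 among Umar, Samir, Maysoon.
Umar is living and takes 1/9.
Samir is living and takes 1/9.
Maysoon is living and takes 1/9.
Bashir is living and takes 1/3.
Layth predeceased; the 1/3 allotted to Layth's branch passes to Layth's issue by representation.
The 1/3 is divided into 3 equal shares of 1/9 among Ghada, Khalida, Widad.
Ghada predeceased; the 1/9 allotted to Ghada's branch passes to Ghada's issue by representation.
The 1/9 is divided into 4 equal shares of 1/36 among Zuhair, Fahad, Yasmin, Hanan.
Zuhair is living and takes 1/36.
Fahad is living and takes 1/36.
Yasmin is living and takes 1/36.
Hanan is living and takes 1/36.
Khalida is living and takes 1/9.
Widad is living and takes 1/9.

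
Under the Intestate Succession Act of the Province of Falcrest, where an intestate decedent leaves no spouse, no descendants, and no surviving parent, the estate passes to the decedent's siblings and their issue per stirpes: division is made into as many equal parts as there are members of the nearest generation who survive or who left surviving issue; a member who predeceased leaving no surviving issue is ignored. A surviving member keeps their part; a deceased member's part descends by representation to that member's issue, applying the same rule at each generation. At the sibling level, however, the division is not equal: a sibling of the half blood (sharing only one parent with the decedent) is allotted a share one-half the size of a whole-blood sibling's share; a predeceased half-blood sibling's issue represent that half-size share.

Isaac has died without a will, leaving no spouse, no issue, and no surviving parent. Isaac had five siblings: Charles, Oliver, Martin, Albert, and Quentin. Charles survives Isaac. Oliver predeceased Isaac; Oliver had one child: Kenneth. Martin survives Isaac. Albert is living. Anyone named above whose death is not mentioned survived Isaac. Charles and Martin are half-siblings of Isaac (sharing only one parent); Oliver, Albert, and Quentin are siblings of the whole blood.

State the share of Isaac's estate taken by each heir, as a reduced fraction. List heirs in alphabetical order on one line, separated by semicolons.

No spouse, descendants, or parent survives, so the estate passes to Isaac's siblings per stirpes.
Half-blood siblings count for one-half the weight of whole-blood siblings at the initial division.
Dividing 1 in proportion to weights (total weight 4): Charles (weight 1/2) → 1/8; Oliver (weight 1) → 1/4; Martin (weight 1/2) → 1/8; Albert (weight 1) → 1/4; Quentin (weight 1) → 1/4.
Charles is living and takes 1/8.
Oliver predeceased; the 1/4 allotted to Oliver's branch passes to Oliver's issue by representation.
Kenneth is the sole taker at this level and receives the full 1/4.
Martin is living and takes 1/8.
Albert is living and takes 1/4.
Quentin is living and takes 1/4.

Albert 1/4; Charles 1/8; Kenneth 1/4; Martin 1/8; Quentin 1/4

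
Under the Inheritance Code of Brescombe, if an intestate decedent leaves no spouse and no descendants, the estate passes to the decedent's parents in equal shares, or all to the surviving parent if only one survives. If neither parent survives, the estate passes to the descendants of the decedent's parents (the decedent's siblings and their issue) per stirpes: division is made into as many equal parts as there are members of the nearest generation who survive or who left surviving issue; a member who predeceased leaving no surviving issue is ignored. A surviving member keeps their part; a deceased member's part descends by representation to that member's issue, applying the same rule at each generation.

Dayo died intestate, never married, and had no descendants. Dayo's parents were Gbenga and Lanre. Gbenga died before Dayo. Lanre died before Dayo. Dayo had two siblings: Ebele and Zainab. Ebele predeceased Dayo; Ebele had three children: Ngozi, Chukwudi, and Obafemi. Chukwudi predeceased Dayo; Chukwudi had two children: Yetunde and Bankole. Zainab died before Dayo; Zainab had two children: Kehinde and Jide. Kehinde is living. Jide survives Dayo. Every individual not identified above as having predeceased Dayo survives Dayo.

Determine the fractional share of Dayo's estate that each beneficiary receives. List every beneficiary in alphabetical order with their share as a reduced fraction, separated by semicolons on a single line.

Neither parent survives and there are no descendants, so the estate passes to Dayo's siblings and their issue per stirpes.
The estate is divided into 2 equal shares of 1/2 among Ebele, Zainab.
Ebele predeceased; the 1/2 allotted to Ebele's branch passes to Ebele's issue by representation.
The 1/2 is divided into 3 equal shares of 1/6 among Ngozi, Chukwudi, Obafemi.
Ngozi is living and takes 1/6.
Chukwudi predeceased; the 1/6 allotted to Chukwudi's branch passes to Chukwudi's issue by representation.
The 1/6 is divided into 2 equal shares of 1/12 among Yetunde, Bankole.
Yetunde is living and takes 1/12.
Bankole is living and takes 1/12.
Obafemi is living and takes 1/6.
Zainab predeceased; the 1/2 allotted to Zainab's branch passes to Zainab's issue by representation.
The 1/2 is divided into 2 equal shares of 1/4 among Kehinde, Jide.
Kehinde is living and takes 1/4.
Jide is living and takes 1/4.

Bankole 1/12; Jide 1/4; Kehinde 1/4; Ngozi 1/6; Obafemi 1/6; Yetunde 1/12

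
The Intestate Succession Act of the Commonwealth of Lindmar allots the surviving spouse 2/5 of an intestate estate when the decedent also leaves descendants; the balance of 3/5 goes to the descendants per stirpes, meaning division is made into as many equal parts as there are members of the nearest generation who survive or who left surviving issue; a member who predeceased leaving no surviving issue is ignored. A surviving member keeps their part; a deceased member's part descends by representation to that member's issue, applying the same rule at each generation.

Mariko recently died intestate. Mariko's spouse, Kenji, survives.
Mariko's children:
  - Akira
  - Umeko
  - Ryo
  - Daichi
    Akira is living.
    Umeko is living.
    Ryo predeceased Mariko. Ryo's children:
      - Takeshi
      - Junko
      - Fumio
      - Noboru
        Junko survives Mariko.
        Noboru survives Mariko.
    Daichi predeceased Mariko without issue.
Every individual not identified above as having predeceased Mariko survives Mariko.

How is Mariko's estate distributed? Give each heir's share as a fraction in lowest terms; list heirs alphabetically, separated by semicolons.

Akira 1/5; Fumio 1/20; Junko 1/20; Kenji 2/5; Noboru 1/20; Takeshi 1/20; Umeko 1/5

Kenji, as surviving spouse, takes 2/5.
The remaining 3/5 passes to Mariko's descendants per stirpes.
Daichi left no surviving issue, so that branch lapses and is disregarded.
The 3/5 is divided into 3 equal shares of 1/5 among Akira, Umeko, Ryo.
Akira is living and takes 1/5.
Umeko is living and takes 1/5.
Ryo predeceased; the 1/5 allotted to Ryo's branch passes to Ryo's issue by representation.
The 1/5 is divided into 4 equal shares of 1/20 among Takeshi, Junko, Fumio, Noboru.
Takeshi is living and takes 1/20.
Junko is living and takes 1/20.
Fumio is living and takes 1/20.
Noboru is living and takes 1/20.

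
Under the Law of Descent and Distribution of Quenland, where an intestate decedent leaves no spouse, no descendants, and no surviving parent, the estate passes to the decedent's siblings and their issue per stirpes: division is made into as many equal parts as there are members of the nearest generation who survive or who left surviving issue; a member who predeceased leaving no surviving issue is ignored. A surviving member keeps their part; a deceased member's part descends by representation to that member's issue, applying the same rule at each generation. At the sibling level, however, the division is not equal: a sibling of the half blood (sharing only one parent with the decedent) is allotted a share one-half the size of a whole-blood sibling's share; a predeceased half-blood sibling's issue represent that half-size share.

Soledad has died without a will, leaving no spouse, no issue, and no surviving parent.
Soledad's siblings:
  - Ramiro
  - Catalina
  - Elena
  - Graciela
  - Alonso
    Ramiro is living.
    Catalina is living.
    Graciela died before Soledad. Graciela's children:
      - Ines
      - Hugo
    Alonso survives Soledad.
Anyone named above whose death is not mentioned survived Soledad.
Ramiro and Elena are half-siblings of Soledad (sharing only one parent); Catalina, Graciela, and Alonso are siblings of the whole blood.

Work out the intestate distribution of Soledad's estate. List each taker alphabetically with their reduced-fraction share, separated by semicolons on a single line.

No spouse, descendants, or parent survives, so the estate passes to Soledad's siblings per stirpes.
Half-blood siblings count for one-half the weight of whole-blood siblings at the initial division.
Dividing 1 in proportion to weights (total weight 4): Ramiro (weight 1/2) → 1/8; Catalina (weight 1) → 1/4; Elena (weight 1/2) → 1/8; Graciela (weight 1) → 1/4; Alonso (weight 1) → 1/4.
Ramiro is living and takes 1/8.
Catalina is living and takes 1/4.
Elena is living and takes 1/8.
Graciela predeceased; the 1/4 allotted to Graciela's branch passes to Graciela's issue by representation.
The 1/4 is divided into 2 equal shares of 1/8 among Ines, Hugo.
Ines is living and takes 1/8.
Hugo is living and takes 1/8.
Alonso is living and takes 1/4.

Alonso 1/4; Catalina 1/4; Elena 1/8; Hugo 1/8; Ines 1/8; Ramiro 1/8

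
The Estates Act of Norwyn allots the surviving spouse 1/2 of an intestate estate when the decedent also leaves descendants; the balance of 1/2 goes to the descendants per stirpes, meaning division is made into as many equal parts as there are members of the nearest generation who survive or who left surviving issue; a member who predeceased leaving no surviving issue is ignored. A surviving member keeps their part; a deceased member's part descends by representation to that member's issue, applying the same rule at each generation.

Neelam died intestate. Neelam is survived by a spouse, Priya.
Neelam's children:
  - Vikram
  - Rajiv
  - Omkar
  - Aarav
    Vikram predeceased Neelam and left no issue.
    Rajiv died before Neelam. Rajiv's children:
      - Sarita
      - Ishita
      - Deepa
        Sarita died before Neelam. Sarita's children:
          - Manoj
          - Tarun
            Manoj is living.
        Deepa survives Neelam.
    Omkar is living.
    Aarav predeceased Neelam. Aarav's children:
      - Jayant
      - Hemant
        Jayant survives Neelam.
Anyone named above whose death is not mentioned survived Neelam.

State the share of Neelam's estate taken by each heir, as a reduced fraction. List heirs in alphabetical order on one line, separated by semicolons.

Priya, as surviving spouse, takes 1/2.
The remaining 1/2 passes to Neelam's descendants per stirpes.
Vikram left no surviving issue, so that branch lapses and is disregarded.
The 1/2 is divided into 3 equal shares of 1/6 among Rajiv, Omkar, Aarav.
Rajiv predeceased; the 1/6 allotted to Rajiv's branch passes to Rajiv's issue by representation.
The 1/6 is divided into 3 equal shares of 1/18 among Sarita, Ishita, Deepa.
Sarita predeceased; the 1/18 allotted to Sarita's branch passes to Sarita's issue by representation.
The 1/18 is divided into 2 equal shares of 1/36 among Manoj, Tarun.
Manoj is living and takes 1/36.
Tarun is living and takes 1/36.
Ishita is living and takes 1/18.
Deepa is living and takes 1/18.
Omkar is living and takes 1/6.
Aarav predeceased; the 1/6 allotted to Aarav's branch passes to Aarav's issue by representation.
The 1/6 is divided into 2 equal shares of 1/12 among Jayant, Hemant.
Jayant is living and takes 1/12.
Hemant is living and takes 1/12.

Deepa 1/18; Hemant 1/12; Ishita 1/18; Jayant 1/12; Manoj 1/36; Omkar 1/6; Priya 1/2; Tarun 1/36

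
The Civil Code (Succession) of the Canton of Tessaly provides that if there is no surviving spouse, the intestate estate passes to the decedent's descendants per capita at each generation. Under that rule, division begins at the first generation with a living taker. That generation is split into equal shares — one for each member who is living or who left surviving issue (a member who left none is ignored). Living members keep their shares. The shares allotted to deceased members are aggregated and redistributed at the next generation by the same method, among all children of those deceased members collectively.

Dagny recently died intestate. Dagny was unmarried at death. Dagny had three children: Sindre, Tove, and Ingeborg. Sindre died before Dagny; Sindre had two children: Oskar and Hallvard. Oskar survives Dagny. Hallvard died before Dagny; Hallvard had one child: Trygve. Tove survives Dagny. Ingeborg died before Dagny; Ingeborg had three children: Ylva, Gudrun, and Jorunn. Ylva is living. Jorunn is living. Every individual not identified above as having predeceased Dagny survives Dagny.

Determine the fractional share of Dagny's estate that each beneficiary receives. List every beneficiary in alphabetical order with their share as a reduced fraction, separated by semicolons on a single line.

Gudrun 2/15; Jorunn 2/15; Oskar 2/15; Tove 1/3; Trygve 2/15; Ylva 2/15

There is no surviving spouse, so the entire estate passes to Dagny's descendants per capita at each generation.
At generation 1 (Sindre, Tove, Ingeborg) there are 3 shares of (1)/3 = 1/3 each.
Living: Tove — each takes 1/3.
Deceased: Sindre and Ingeborg. Their combined 2/3 is pooled and carried to generation 2.
At generation 2 (Oskar, Hallvard, Ylva, Gudrun, Jorunn) there are 5 shares of (2/3)/5 = 2/15 each.
Living: Oskar, Ylva, Gudrun, and Jorunn — each takes 2/15.
Deceased: Hallvard. That 2/15 share is carried to generation 3.
At generation 3 (Trygve) there are 1 shares of (2/15)/1 = 2/15 each.
Living: Trygve — each takes 2/15.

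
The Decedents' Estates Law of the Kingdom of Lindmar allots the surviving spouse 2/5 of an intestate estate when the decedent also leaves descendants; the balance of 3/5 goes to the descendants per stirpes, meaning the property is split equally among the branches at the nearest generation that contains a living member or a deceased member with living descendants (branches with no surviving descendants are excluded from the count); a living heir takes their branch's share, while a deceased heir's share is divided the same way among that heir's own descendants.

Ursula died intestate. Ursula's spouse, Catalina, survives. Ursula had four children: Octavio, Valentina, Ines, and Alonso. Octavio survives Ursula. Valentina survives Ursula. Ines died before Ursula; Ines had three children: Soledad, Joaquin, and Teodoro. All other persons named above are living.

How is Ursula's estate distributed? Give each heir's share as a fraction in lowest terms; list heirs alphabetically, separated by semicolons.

Catalina, as surviving spouse, takes 2/5.
The remaining 3/5 passes to Ursula's descendants per stirpes.
The 3/5 is divided into 4 equal shares of 3/20 among Octavio, Valentina, Ines, Alonso.
Octavio is living and takes 3/20.
Valentina is living and takes 3/20.
Ines predeceased; the 3/20 allotted to Ines's branch passes to Ines's issue by representation.
The 3/20 is divided into 3 equal shares of 1/20 among Soledad, Joaquin, Teodoro.
Soledad is living and takes 1/20.
Joaquin is living and takes 1/20.
Teodoro is living and takes 1/20.
Alonso is living and takes 3/20.

Alonso 3/20; Catalina 2/5; Joaquin 1/20; Octavio 3/20; Soledad 1/20; Teodoro 1/20; Valentina 3/20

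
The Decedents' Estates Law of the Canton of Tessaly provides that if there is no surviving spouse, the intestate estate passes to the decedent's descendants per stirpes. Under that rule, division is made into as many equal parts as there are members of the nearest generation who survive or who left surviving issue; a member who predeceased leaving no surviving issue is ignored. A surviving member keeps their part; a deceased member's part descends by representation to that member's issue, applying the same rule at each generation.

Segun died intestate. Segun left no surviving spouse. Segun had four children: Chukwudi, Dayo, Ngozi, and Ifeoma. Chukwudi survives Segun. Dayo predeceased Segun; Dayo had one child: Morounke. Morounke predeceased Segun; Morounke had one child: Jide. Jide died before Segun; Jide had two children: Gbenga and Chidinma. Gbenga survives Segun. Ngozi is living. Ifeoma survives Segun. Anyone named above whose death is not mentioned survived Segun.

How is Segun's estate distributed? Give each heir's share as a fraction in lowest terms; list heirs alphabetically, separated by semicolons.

Chidinma 1/8; Chukwudi 1/4; Gbenga 1/8; Ifeoma 1/4; Ngozi 1/4

There is no surviving spouse, so the entire estate passes to Segun's descendants per stirpes.
The estate is divided into 4 equal shares of 1/4 among Chukwudi, Dayo, Ngozi, Ifeoma.
Chukwudi is living and takes 1/4.
Dayo predeceased; the 1/4 allotted to Dayo's branch passes to Dayo's issue by representation.
Morounke's line is the sole branch at this level, so the full 1/4 passes to Morounke's issue by representation.
Jide's line is the sole branch at this level, so the full 1/4 passes to Jide's issue by representation.
The 1/4 is divided into 2 equal shares of 1/8 among Gbenga, Chidinma.
Gbenga is living and takes 1/8.
Chidinma is living and takes 1/8.
Ngozi is living and takes 1/4.
Ifeoma is living and takes 1/4.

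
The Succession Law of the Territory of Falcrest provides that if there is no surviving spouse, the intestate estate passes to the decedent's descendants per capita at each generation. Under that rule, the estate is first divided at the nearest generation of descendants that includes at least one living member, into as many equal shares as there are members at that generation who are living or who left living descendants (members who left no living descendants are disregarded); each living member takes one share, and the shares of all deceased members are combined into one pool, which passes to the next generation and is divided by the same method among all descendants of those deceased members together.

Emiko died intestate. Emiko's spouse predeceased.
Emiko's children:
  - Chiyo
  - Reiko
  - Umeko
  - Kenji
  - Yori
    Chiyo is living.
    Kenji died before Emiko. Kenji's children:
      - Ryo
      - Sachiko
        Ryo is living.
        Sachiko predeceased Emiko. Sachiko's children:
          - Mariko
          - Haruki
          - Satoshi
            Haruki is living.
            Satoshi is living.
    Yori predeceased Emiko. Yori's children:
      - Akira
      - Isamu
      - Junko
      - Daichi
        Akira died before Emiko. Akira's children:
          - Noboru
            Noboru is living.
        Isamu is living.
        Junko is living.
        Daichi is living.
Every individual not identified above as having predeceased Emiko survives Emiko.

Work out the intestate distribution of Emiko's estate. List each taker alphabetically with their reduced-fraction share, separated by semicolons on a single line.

Chiyo 1/5; Daichi 1/15; Haruki 1/30; Isamu 1/15; Junko 1/15; Mariko 1/30; Noboru 1/30; Reiko 1/5; Ryo 1/15; Satoshi 1/30; Umeko 1/5

There is no surviving spouse, so the entire estate passes to Emiko's descendants per capita at each generation.
At generation 1 (Chiyo, Reiko, Umeko, Kenji, Yori) there are 5 shares of (1)/5 = 1/5 each.
Living: Chiyo, Reiko, and Umeko — each takes 1/5.
Deceased: Kenji and Yori. Their combined 2/5 is pooled and carried to generation 2.
At generation 2 (Ryo, Sachiko, Akira, Isamu, Junko, Daichi) there are 6 shares of (2/5)/6 = 1/15 each.
Living: Ryo, Isamu, Junko, and Daichi — each takes 1/15.
Deceased: Sachiko and Akira. Their combined 2/15 is pooled and carried to generation 3.
At generation 3 (Mariko, Haruki, Satoshi, Noboru) there are 4 shares of (2/15)/4 = 1/30 each.
Living: Mariko, Haruki, Satoshi, and Noboru — each takes 1/30.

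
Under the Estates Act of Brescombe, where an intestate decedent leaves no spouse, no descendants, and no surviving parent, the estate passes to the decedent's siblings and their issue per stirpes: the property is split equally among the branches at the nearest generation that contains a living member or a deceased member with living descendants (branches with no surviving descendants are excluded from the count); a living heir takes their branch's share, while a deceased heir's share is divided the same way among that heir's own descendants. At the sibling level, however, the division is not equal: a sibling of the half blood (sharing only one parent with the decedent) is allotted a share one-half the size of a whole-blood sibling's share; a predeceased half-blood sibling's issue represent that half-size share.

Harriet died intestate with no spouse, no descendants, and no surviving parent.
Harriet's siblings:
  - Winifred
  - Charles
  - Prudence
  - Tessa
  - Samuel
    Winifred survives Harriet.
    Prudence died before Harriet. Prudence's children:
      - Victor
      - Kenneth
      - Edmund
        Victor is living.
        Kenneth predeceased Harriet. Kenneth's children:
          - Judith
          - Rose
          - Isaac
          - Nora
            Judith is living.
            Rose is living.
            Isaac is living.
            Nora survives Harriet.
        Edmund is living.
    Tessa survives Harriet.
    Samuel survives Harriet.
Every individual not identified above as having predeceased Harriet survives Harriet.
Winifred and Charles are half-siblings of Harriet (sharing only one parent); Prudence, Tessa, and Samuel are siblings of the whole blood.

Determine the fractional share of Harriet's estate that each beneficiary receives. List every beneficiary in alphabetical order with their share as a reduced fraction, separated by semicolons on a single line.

Charles 1/8; Edmund 1/12; Isaac 1/48; Judith 1/48; Nora 1/48; Rose 1/48; Samuel 1/4; Tessa 1/4; Victor 1/12; Winifred 1/8

No spouse, descendants, or parent survives, so the estate passes to Harriet's siblings per stirpes.
Half-blood siblings count for one-half the weight of whole-blood siblings at the initial division.
Dividing 1 in proportion to weights (total weight 4): Winifred (weight 1/2) → 1/8; Charles (weight 1/2) → 1/8; Prudence (weight 1) → 1/4; Tessa (weight 1) → 1/4; Samuel (weight 1) → 1/4.
Winifred is living and takes 1/8.
Charles is living and takes 1/8.
Prudence predeceased; the 1/4 allotted to Prudence's branch passes to Prudence's issue by representation.
The 1/4 is divided into 3 equal shares of 1/12 among Victor, Kenneth, Edmund.
Victor is living and takes 1/12.
Kenneth predeceased; the 1/12 allotted to Kenneth's branch passes to Kenneth's issue by representation.
The 1/12 is divided into 4 equal shares of 1/48 among Judith, Rose, Isaac, Nora.
Judith is living and takes 1/48.
Rose is living and takes 1/48.
Isaac is living and takes 1/48.
Nora is living and takes 1/48.
Edmund is living and takes 1/12.
Tessa is living and takes 1/4.
Samuel is living and takes 1/4.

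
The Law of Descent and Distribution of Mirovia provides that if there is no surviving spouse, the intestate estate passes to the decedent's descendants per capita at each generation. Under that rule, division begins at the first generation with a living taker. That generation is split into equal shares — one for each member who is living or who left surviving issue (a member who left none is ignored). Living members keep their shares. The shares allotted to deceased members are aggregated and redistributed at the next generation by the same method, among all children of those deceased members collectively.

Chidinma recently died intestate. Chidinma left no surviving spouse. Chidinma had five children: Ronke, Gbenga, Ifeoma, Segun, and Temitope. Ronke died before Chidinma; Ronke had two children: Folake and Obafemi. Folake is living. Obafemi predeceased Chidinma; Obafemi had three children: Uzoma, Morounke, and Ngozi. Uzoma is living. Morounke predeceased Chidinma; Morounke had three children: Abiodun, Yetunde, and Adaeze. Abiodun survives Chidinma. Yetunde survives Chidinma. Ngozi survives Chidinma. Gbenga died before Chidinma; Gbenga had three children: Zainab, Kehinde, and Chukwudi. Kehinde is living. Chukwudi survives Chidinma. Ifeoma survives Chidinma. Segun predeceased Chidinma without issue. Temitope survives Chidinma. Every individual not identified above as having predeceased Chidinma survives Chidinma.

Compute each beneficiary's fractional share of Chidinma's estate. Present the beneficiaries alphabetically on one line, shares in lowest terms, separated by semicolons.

Abiodun 1/90; Adaeze 1/90; Chukwudi 1/10; Folake 1/10; Ifeoma 1/4; Kehinde 1/10; Ngozi 1/30; Temitope 1/4; Uzoma 1/30; Yetunde 1/90; Zainab 1/10

There is no surviving spouse, so the entire estate passes to Chidinma's descendants per capita at each generation.
At generation 1 (Ronke, Gbenga, Ifeoma, Temitope) there are 4 shares of (1)/4 = 1/4 each.
Living: Ifeoma and Temitope — each takes 1/4.
Deceased: Ronke and Gbenga. Their combined 1/2 is pooled and carried to generation 2.
At generation 2 (Folake, Obafemi, Zainab, Kehinde, Chukwudi) there are 5 shares of (1/2)/5 = 1/10 each.
Living: Folake, Zainab, Kehinde, and Chukwudi — each takes 1/10.
Deceased: Obafemi. That 1/10 share is carried to generation 3.
At generation 3 (Uzoma, Morounke, Ngozi) there are 3 shares of (1/10)/3 = 1/30 each.
Living: Uzoma and Ngozi — each takes 1/30.
Deceased: Morounke. That 1/30 share is carried to generation 4.
At generation 4 (Abiodun, Yetunde, Adaeze) there are 3 shares of (1/30)/3 = 1/90 each.
Living: Abiodun, Yetunde, and Adaeze — each takes 1/90.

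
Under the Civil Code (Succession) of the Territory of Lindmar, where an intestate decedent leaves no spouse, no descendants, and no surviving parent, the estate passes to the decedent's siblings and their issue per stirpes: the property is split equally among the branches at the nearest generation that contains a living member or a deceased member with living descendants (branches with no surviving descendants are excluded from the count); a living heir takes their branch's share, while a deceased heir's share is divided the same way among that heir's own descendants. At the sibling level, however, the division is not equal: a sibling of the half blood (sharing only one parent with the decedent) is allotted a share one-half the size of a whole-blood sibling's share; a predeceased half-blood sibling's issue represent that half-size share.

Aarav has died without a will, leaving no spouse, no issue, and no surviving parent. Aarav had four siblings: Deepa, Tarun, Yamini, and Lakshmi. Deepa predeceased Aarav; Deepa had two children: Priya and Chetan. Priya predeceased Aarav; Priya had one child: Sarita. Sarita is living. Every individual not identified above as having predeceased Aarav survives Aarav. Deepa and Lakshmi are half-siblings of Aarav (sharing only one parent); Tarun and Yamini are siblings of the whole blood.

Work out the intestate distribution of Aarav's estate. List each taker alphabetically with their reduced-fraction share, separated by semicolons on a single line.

Chetan 1/12; Lakshmi 1/6; Sarita 1/12; Tarun 1/3; Yamini 1/3

No spouse, descendants, or parent survives, so the estate passes to Aarav's siblings per stirpes.
Half-blood siblings count for one-half the weight of whole-blood siblings at the initial division.
Dividing 1 in proportion to weights (total weight 3): Deepa (weight 1/2) → 1/6; Tarun (weight 1) → 1/3; Yamini (weight 1) → 1/3; Lakshmi (weight 1/2) → 1/6.
Deepa predeceased; the 1/6 allotted to Deepa's branch passes to Deepa's issue by representation.
The 1/6 is divided into 2 equal shares of 1/12 among Priya, Chetan.
Priya predeceased; the 1/12 allotted to Priya's branch passes to Priya's issue by representation.
Sarita is the sole taker at this level and receives the full 1/12.
Chetan is living and takes 1/12.
Tarun is living and takes 1/3.
Yamini is living and takes 1/3.
Lakshmi is living and takes 1/6.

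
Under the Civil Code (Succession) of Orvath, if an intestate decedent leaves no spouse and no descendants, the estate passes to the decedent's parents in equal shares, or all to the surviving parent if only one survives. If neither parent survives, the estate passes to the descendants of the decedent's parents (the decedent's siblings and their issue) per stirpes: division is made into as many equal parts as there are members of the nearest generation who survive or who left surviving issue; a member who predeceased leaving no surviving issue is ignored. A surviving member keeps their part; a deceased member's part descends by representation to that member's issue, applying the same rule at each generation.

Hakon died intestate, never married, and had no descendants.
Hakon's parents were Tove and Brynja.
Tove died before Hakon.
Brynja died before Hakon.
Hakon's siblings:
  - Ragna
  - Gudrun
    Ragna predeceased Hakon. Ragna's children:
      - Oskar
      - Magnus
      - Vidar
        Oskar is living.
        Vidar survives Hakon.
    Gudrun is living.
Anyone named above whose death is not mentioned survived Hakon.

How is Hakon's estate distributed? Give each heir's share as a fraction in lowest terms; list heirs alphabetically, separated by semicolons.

Gudrun 1/2; Magnus 1/6; Oskar 1/6; Vidar 1/6

Neither parent survives and there are no descendants, so the estate passes to Hakon's siblings and their issue per stirpes.
The estate is divided into 2 equal shares of 1/2 among Ragna, Gudrun.
Ragna predeceased; the 1/2 allotted to Ragna's branch passes to Ragna's issue by representation.
The 1/2 is divided into 3 equal shares of 1/6 among Oskar, Magnus, Vidar.
Oskar is living and takes 1/6.
Magnus is living and takes 1/6.
Vidar is living and takes 1/6.
Gudrun is living and takes 1/2.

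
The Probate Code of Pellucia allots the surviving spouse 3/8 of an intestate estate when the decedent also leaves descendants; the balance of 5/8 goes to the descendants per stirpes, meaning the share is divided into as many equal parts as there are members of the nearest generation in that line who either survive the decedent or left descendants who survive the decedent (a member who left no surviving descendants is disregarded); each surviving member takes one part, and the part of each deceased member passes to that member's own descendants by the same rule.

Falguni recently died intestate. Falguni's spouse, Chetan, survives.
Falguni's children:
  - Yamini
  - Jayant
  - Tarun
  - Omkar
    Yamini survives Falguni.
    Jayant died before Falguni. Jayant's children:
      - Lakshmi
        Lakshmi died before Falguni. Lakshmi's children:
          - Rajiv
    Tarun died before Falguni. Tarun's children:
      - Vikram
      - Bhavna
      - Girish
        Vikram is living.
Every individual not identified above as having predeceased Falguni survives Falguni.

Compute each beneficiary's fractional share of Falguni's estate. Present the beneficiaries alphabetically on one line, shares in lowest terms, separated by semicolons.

Chetan, as surviving spouse, takes 3/8.
The remaining 5/8 passes to Falguni's descendants per stirpes.
The 5/8 is divided into 4 equal shares of 5/32 among Yamini, Jayant, Tarun, Omkar.
Yamini is living and takes 5/32.
Jayant predeceased; the 5/32 allotted to Jayant's branch passes to Jayant's issue by representation.
Lakshmi's line is the sole branch at this level, so the full 5/32 passes to Lakshmi's issue by representation.
Rajiv is the sole taker at this level and receives the full 5/32.
Tarun predeceased; the 5/32 allotted to Tarun's branch passes to Tarun's issue by representation.
The 5/32 is divided into 3 equal shares of 5/96 among Vikram, Bhavna, Girish.
Vikram is living and takes 5/96.
Bhavna is living and takes 5/96.
Girish is living and takes 5/96.
Omkar is living and takes 5/32.

Bhavna 5/96; Chetan 3/8; Girish 5/96; Omkar 5/32; Rajiv 5/32; Vikram 5/96; Yamini 5/32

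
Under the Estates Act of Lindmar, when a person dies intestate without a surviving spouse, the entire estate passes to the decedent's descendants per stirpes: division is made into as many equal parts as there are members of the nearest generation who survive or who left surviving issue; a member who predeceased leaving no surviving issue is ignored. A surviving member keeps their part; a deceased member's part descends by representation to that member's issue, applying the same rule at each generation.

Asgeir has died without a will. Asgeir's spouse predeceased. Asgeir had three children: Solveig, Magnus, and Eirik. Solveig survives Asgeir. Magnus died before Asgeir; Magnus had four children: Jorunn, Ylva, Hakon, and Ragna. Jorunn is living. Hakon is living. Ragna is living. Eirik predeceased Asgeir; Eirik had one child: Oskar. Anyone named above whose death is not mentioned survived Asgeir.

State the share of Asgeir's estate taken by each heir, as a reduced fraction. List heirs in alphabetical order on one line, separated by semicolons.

Hakon 1/12; Jorunn 1/12; Oskar 1/3; Ragna 1/12; Solveig 1/3; Ylva 1/12

There is no surviving spouse, so the entire estate passes to Asgeir's descendants per stirpes.
The estate is divided into 3 equal shares of 1/3 among Solveig, Magnus, Eirik.
Solveig is living and takes 1/3.
Magnus predeceased; the 1/3 allotted to Magnus's branch passes to Magnus's issue by representation.
The 1/3 is divided into 4 equal shares of 1/12 among Jorunn, Ylva, Hakon, Ragna.
Jorunn is living and takes 1/12.
Ylva is living and takes 1/12.
Hakon is living and takes 1/12.
Ragna is living and takes 1/12.
Eirik predeceased; the 1/3 allotted to Eirik's branch passes to Eirik's issue by representation.
Oskar is the sole taker at this level and receives the full 1/3.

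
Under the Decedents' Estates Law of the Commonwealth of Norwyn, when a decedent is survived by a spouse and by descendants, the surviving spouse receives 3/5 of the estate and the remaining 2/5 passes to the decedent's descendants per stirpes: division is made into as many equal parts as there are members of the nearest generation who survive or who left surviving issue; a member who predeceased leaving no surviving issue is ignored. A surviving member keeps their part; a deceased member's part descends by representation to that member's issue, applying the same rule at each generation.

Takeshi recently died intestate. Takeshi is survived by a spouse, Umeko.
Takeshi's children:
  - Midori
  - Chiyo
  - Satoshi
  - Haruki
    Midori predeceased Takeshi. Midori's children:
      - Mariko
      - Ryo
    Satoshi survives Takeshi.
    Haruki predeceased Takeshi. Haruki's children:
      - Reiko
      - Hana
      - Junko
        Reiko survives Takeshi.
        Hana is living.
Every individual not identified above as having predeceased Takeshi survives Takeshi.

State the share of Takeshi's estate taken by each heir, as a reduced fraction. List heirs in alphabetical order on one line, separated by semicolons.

Umeko, as surviving spouse, takes 3/5.
The remaining 2/5 passes to Takeshi's descendants per stirpes.
The 2/5 is divided into 4 equal shares of 1/10 among Midori, Chiyo, Satoshi, Haruki.
Midori predeceased; the 1/10 allotted to Midori's branch passes to Midori's issue by representation.
The 1/10 is divided into 2 equal shares of 1/20 among Mariko, Ryo.
Mariko is living and takes 1/20.
Ryo is living and takes 1/20.
Chiyo is living and takes 1/10.
Satoshi is living and takes 1/10.
Haruki predeceased; the 1/10 allotted to Haruki's branch passes to Haruki's issue by representation.
The 1/10 is divided into 3 equal shares of 1/30 among Reiko, Hana, Junko.
Reiko is living and takes 1/30.
Hana is living and takes 1/30.
Junko is living and takes 1/30.

Chiyo 1/10; Hana 1/30; Junko 1/30; Mariko 1/20; Reiko 1/30; Ryo 1/20; Satoshi 1/10; Umeko 3/5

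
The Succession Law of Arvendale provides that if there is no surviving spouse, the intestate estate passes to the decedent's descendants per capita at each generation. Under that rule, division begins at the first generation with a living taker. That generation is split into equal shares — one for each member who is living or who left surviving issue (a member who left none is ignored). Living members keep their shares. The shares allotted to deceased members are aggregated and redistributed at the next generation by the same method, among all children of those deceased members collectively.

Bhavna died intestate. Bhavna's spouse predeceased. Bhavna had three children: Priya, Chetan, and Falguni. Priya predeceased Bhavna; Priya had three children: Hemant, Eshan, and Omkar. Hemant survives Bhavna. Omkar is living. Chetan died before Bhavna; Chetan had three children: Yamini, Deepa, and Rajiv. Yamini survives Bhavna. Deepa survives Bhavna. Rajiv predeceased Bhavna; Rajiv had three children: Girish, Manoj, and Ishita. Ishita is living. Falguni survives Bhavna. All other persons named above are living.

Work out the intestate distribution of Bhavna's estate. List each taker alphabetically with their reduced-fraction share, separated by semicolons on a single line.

There is no surviving spouse, so the entire estate passes to Bhavna's descendants per capita at each generation.
At generation 1 (Priya, Chetan, Falguni) there are 3 shares of (1)/3 = 1/3 each.
Living: Falguni — each takes 1/3.
Deceased: Priya and Chetan. Their combined 2/3 is pooled and carried to generation 2.
At generation 2 (Hemant, Eshan, Omkar, Yamini, Deepa, Rajiv) there are 6 shares of (2/3)/6 = 1/9 each.
Living: Hemant, Eshan, Omkar, Yamini, and Deepa — each takes 1/9.
Deceased: Rajiv. That 1/9 share is carried to generation 3.
At generation 3 (Girish, Manoj, Ishita) there are 3 shares of (1/9)/3 = 1/27 each.
Living: Girish, Manoj, and Ishita — each takes 1/27.

Deepa 1/9; Eshan 1/9; Falguni 1/3; Girish 1/27; Hemant 1/9; Ishita 1/27; Manoj 1/27; Omkar 1/9; Yamini 1/9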